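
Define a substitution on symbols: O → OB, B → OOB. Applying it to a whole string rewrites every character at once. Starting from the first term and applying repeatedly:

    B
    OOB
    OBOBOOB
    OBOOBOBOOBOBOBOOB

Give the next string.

OBOOBOBOBOOBOBOOBOBOBOOBOBOOBOBOOBOBOBOOB

Applying the rule to each of the 17 symbols of OBOOBOBOOBOBOBOOB gives the pieces OB OOB OB OB OOB OB OOB OB OB OOB OB OOB OB OOB OB OB OOB, which concatenate to the answer.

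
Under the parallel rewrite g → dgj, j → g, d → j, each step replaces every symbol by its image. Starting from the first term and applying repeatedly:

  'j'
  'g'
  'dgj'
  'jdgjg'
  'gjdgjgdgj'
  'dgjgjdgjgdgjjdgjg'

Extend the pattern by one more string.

Replace each of the 17 characters of dgjgjdgjgdgjjdgjg in place — j dgj g dgj g j dgj g dgj j dgj g g j dgj g dgj — and concatenate.

jdgjgdgjgjdgjgdgjjdgjggjdgjgdgj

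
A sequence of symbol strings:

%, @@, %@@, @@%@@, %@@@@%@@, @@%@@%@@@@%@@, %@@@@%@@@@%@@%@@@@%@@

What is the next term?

@@%@@%@@@@%@@%@@@@%@@@@%@@%@@@@%@@

Each term (from the third on) is the two preceding terms concatenated in order: term 3 = %·@@ = %@@.
Continuing: @@%@@%@@@@%@@ · %@@@@%@@@@%@@%@@@@%@@ gives term 8.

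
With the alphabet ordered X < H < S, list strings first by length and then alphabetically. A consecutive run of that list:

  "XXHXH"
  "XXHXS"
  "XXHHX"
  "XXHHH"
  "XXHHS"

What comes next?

XXHSX

Find the rightmost character of XXHHS below S, bump it to the next letter, and reset everything to its right to X.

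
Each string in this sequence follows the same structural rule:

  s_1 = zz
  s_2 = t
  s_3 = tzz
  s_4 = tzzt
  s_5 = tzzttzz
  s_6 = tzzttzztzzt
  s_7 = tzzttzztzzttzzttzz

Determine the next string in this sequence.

tzzttzztzzttzzttzztzzttzztzzt

From term 3 onward, concatenate the last term with the second-to-last: t·zz = tzz, tzz·t = tzzt, …
The next term joins tzzttzztzzttzzttzz and tzzttzztzzt.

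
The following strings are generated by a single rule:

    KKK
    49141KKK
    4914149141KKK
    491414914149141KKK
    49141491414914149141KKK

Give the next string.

Each term is the previous one with 49141 prepended.
Applying this once more to 49141491414914149141KKK:

4914149141491414914149141KKK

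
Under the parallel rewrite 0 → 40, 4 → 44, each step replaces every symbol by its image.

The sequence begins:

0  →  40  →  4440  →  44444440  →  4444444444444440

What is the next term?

Applying the rule to each of the 16 symbols of 4444444444444440 gives the pieces 44 44 44 44 44 44 44 44 44 44 44 44 44 44 44 40, which concatenate to the answer.

44444444444444444444444444444440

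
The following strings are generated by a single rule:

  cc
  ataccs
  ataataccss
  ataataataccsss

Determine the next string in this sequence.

Each term wraps the previous one in ata on the left and s on the right.
So the next term is ata·ataataataccsss·s.

ataataataataccssss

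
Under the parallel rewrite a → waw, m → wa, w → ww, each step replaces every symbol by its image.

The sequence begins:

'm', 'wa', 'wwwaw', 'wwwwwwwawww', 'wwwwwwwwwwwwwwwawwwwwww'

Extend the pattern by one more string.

Replace each of the 23 characters of wwwwwwwwwwwwwwwawwwwwww in place — ww ww ww ww ww ww ww ww ww ww ww ww ww ww ww waw ww ww ww ww ww ww ww — and concatenate.

wwwwwwwwwwwwwwwwwwwwwwwwwwwwwwwawwwwwwwwwwwwwww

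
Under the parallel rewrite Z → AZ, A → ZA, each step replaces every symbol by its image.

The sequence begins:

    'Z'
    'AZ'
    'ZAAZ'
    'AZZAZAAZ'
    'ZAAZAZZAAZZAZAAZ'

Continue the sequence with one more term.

Rewriting the 16 symbols of ZAAZAZZAAZZAZAAZ one by one yields AZ ZA ZA AZ ZA AZ AZ ZA ZA AZ AZ ZA AZ ZA ZA AZ; concatenated:

AZZAZAAZZAAZAZZAZAAZAZZAAZZAZAAZ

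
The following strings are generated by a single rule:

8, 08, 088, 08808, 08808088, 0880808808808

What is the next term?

This is a Fibonacci-style word recurrence s(k) = s(k−1)·s(k−2): e.g. 08·8 = 088.
Continuing: 0880808808808 · 08808088 gives term 7.

088080880880808808088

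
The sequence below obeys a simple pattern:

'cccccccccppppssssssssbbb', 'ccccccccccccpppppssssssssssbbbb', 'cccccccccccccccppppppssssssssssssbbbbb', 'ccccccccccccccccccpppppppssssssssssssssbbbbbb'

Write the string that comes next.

cccccccccccccccccccccppppppppssssssssssssssssbbbbbbb

Term n consists of 3n c's, followed by n+1 p's, followed by 2n+2 s's, followed by n b's, where the shown terms are n = 3, 4, 5, 6.
Setting n = 7 gives 21, 8, 16, 7 characters in each block.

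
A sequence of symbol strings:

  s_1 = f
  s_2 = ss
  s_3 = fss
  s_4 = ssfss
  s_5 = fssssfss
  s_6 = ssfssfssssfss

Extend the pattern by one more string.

fssssfssssfssfssssfss

Each term (from the third on) is the two preceding terms concatenated in order: term 3 = f·ss = fss.
The next term joins fssssfss and ssfssfssssfss.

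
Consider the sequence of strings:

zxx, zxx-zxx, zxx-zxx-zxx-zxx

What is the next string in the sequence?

s(k+1) = s(k)·-·s(k) — each term doubles the last with '-' between the halves.
So the next term is two copies of zxx-zxx-zxx-zxx with '-' between the halves.

zxx-zxx-zxx-zxx-zxx-zxx-zxx-zxx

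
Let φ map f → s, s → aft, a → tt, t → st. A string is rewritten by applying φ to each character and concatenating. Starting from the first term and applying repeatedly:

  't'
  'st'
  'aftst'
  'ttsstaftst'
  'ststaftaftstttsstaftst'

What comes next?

aftstaftstttsstttsstaftstststaftaftstttsstaftst

Replace each of the 22 characters of ststaftaftstttsstaftst in place — aft st aft st tt s st tt s st aft st st st aft aft st tt s st aft st — and concatenate.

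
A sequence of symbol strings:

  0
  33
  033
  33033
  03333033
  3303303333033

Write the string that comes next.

From term 3 onward, concatenate the second-to-last term with the last: 0·33 = 033, 33·033 = 33033, …
The next term joins 03333033 and 3303303333033.

033330333303303333033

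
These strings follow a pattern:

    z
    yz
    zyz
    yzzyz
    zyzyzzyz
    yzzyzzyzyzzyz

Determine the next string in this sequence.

From term 3 onward, concatenate the second-to-last term with the last: z·yz = zyz, yz·zyz = yzzyz, …
So term 7 is zyzyzzyz·yzzyzzyzyzzyz.

zyzyzzyzyzzyzzyzyzzyz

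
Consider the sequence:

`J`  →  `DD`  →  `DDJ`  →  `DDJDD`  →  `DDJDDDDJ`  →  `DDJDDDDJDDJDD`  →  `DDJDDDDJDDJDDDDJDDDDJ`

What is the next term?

This is a Fibonacci-style word recurrence s(k) = s(k−1)·s(k−2): e.g. DD·J = DDJ.
The next term joins DDJDDDDJDDJDDDDJDDDDJ and DDJDDDDJDDJDD.

DDJDDDDJDDJDDDDJDDDDJDDJDDDDJDDJDD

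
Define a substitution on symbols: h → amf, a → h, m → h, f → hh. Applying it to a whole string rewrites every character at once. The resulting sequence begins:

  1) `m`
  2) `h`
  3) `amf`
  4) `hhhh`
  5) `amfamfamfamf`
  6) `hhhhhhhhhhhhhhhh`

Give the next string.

Rewriting the 16 symbols of hhhhhhhhhhhhhhhh one by one yields amf amf amf amf amf amf amf amf amf amf amf amf amf amf amf amf; concatenated:

amfamfamfamfamfamfamfamfamfamfamfamfamfamfamfamf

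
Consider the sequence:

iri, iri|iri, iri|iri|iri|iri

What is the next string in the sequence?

Each string is two copies of the previous one joined by '|'.
So the next term is two copies of iri|iri|iri|iri with '|' between the halves.

iri|iri|iri|iri|iri|iri|iri|iri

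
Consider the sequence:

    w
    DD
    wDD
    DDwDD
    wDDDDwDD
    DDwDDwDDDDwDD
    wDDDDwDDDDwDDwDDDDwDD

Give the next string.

DDwDDwDDDDwDDwDDDDwDDDDwDDwDDDDwDD

From term 3 onward, concatenate the second-to-last term with the last: w·DD = wDD, DD·wDD = DDwDD, …
Continuing: DDwDDwDDDDwDD · wDDDDwDDDDwDDwDDDDwDD gives term 8.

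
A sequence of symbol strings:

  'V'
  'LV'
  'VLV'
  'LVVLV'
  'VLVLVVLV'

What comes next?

From term 3 onward, concatenate the second-to-last term with the last: V·LV = VLV, LV·VLV = LVVLV, …
The next term joins LVVLV and VLVLVVLV.

LVVLVVLVLVVLV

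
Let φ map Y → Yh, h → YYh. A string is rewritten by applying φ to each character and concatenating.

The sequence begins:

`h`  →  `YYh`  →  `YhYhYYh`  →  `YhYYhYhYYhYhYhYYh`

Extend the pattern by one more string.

Applying the rule to each of the 17 symbols of YhYYhYhYYhYhYhYYh gives the pieces Yh YYh Yh Yh YYh Yh YYh Yh Yh YYh Yh YYh Yh YYh Yh Yh YYh, which concatenate to the answer.

YhYYhYhYhYYhYhYYhYhYhYYhYhYYhYhYYhYhYhYYh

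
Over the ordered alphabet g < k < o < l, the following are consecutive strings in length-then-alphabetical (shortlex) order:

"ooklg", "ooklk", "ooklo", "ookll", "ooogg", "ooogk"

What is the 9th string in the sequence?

oookg

Advancing 3 positions from ooogk through ooogk → ooogo → ooogl reaches term 9.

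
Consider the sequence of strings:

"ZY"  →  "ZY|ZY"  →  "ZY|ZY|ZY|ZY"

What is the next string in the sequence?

Every step duplicates the string with '|' between the halves.
Doubling ZY|ZY|ZY|ZY with '|' between the halves:

ZY|ZY|ZY|ZY|ZY|ZY|ZY|ZY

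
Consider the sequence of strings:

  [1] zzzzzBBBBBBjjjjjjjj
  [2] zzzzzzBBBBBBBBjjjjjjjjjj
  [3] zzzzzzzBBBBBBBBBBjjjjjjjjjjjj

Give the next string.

zzzzzzzzBBBBBBBBBBBBjjjjjjjjjjjjjj

Reading off run lengths: z runs 5, 6, 7; B runs 6, 8, 10; j runs 8, 10, 12 — each is linear in n, where the shown terms are n = 3, 4, 5.
Setting n = 6 gives 8, 12, 14 characters in each block.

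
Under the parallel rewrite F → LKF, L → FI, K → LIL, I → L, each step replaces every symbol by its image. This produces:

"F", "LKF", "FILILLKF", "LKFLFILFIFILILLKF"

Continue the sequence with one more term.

Replace each of the 17 characters of LKFLFILFIFILILLKF in place — FI LIL LKF FI LKF L FI LKF L LKF L FI L FI FI LIL LKF — and concatenate.

FILILLKFFILKFLFILKFLLKFLFILFIFILILLKF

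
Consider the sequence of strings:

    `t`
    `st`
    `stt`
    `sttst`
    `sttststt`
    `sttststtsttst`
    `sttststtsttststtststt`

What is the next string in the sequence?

sttststtsttststtststtsttststtsttst

This is a Fibonacci-style word recurrence s(k) = s(k−1)·s(k−2): e.g. st·t = stt.
Continuing: sttststtsttststtststt · sttststtsttst gives term 8.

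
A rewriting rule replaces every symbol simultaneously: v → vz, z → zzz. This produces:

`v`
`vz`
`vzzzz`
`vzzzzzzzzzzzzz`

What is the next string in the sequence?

vzzzzzzzzzzzzzzzzzzzzzzzzzzzzzzzzzzzzzzzz

Applying the rule to each of the 14 symbols of vzzzzzzzzzzzzz gives the pieces vz zzz zzz zzz zzz zzz zzz zzz zzz zzz zzz zzz zzz zzz, which concatenate to the answer.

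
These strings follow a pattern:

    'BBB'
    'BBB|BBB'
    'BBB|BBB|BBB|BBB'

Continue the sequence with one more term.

BBB|BBB|BBB|BBB|BBB|BBB|BBB|BBB

Each string is two copies of the previous one joined by '|'.
So the next term is two copies of BBB|BBB|BBB|BBB with '|' between the halves.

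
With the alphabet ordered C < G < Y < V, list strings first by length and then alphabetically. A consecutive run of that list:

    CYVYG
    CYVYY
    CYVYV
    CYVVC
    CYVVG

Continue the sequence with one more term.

CYVVY

The successor of CYVVG increments the rightmost position that isn't already V and resets every position after it to C.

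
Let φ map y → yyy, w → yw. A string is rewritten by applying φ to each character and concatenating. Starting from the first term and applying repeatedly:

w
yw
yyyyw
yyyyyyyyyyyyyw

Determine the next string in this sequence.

Applying the rule to each of the 14 symbols of yyyyyyyyyyyyyw gives the pieces yyy yyy yyy yyy yyy yyy yyy yyy yyy yyy yyy yyy yyy yw, which concatenate to the answer.

yyyyyyyyyyyyyyyyyyyyyyyyyyyyyyyyyyyyyyyyw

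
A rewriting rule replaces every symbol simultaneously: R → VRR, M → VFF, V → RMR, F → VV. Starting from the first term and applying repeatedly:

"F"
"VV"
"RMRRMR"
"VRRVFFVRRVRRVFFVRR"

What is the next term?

RMRVRRVRRRMRVVVVRMRVRRVRRRMRVRRVRRRMRVVVVRMRVRRVRR

φ(VRRVFFVRRVRRVFFVRR) expands symbol-by-symbol to RMR VRR VRR RMR VV VV RMR VRR VRR RMR VRR VRR RMR VV VV RMR VRR VRR; joining the 18 pieces gives the next term.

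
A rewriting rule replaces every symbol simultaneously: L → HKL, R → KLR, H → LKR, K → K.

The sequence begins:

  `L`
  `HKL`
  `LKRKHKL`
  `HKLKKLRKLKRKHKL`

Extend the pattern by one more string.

φ(HKLKKLRKLKRKHKL) expands symbol-by-symbol to LKR K HKL K K HKL KLR K HKL K KLR K LKR K HKL; joining the 15 pieces gives the next term.

LKRKHKLKKHKLKLRKHKLKKLRKLKRKHKL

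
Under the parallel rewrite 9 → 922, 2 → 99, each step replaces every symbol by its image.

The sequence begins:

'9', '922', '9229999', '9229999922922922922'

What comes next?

92299999229229229229229999922999992299999229999

Replace each of the 19 characters of 9229999922922922922 in place — 922 99 99 922 922 922 922 922 99 99 922 99 99 922 99 99 922 99 99 — and concatenate.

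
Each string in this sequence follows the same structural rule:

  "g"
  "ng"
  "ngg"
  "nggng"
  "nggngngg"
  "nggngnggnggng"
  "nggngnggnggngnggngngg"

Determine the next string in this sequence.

nggngnggnggngnggngnggnggngnggnggng

From term 3 onward, concatenate the last term with the second-to-last: ng·g = ngg, ngg·ng = nggng, …
Continuing: nggngnggnggngnggngngg · nggngnggnggng gives term 8.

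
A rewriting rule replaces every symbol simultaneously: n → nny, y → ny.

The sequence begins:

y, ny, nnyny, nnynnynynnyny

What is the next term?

Rewriting the 13 symbols of nnynnynynnyny one by one yields nny nny ny nny nny ny nny ny nny nny ny nny ny; concatenated:

nnynnynynnynnynynnynynnynnynynnyny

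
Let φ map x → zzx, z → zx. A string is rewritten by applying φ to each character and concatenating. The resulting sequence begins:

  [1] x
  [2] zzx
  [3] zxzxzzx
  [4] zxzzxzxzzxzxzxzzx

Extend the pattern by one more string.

Rewriting the 17 symbols of zxzzxzxzzxzxzxzzx one by one yields zx zzx zx zx zzx zx zzx zx zx zzx zx zzx zx zzx zx zx zzx; concatenated:

zxzzxzxzxzzxzxzzxzxzxzzxzxzzxzxzzxzxzxzzx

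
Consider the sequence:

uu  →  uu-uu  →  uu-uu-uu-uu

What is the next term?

s(k+1) = s(k)·-·s(k) — each term doubles the last with '-' between the halves.
Doubling uu-uu-uu-uu with '-' between the halves:

uu-uu-uu-uu-uu-uu-uu-uu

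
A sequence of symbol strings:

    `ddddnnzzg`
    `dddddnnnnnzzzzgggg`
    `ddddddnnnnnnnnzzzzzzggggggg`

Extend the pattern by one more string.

dddddddnnnnnnnnnnnzzzzzzzzgggggggggg

Term n consists of n+3 d's, followed by 3n-1 n's, followed by 2n z's, followed by 3n-2 g's (n = 1, 2, …).
At n = 4 the blocks have lengths 7, 11, 8, 10.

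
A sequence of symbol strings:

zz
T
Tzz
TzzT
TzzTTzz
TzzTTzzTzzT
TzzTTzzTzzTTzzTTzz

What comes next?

From term 3 onward, concatenate the last term with the second-to-last: T·zz = Tzz, Tzz·T = TzzT, …
The next term joins TzzTTzzTzzTTzzTTzz and TzzTTzzTzzT.

TzzTTzzTzzTTzzTTzzTzzTTzzTzzT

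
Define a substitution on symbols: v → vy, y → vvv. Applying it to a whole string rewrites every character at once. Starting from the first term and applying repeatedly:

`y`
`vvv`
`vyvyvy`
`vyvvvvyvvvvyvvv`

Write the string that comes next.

vyvvvvyvyvyvyvvvvyvyvyvyvvvvyvyvy

φ(vyvvvvyvvvvyvvv) expands symbol-by-symbol to vy vvv vy vy vy vy vvv vy vy vy vy vvv vy vy vy; joining the 15 pieces gives the next term.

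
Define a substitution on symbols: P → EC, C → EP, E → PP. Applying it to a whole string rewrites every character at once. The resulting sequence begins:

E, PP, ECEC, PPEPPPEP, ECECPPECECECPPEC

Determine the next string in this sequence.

PPEPPPEPECECPPEPPPEPPPEPECECPPEP

Replace each of the 16 characters of ECECPPECECECPPEC in place — PP EP PP EP EC EC PP EP PP EP PP EP EC EC PP EP — and concatenate.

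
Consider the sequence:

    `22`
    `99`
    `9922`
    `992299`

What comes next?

From term 3 onward, concatenate the last term with the second-to-last: 99·22 = 9922, 9922·99 = 992299, …
The next term joins 992299 and 9922.

9922999922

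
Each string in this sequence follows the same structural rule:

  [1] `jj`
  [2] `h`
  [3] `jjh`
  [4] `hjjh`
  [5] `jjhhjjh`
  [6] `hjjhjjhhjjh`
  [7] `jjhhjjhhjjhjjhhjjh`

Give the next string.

This is a Fibonacci-style word recurrence s(k) = s(k−2)·s(k−1): e.g. jj·h = jjh.
So term 8 is hjjhjjhhjjh·jjhhjjhhjjhjjhhjjh.

hjjhjjhhjjhjjhhjjhhjjhjjhhjjh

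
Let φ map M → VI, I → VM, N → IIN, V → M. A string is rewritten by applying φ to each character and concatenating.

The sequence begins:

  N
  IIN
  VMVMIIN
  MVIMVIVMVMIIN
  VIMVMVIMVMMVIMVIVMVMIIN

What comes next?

MVMVIMVIMVMVIMVIVIMVMVIMVMMVIMVIVMVMIIN

Applying the rule to each of the 23 symbols of VIMVMVIMVMMVIMVIVMVMIIN gives the pieces M VM VI M VI M VM VI M VI VI M VM VI M VM M VI M VI VM VM IIN, which concatenate to the answer.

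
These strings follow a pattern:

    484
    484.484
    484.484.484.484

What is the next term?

Each string is two copies of the previous one joined by '.'.
One more doubling of 484.484.484.484 gives the answer.

484.484.484.484.484.484.484.484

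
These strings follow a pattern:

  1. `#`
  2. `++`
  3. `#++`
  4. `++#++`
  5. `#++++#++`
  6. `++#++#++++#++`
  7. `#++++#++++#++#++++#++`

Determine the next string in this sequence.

++#++#++++#++#++++#++++#++#++++#++

This is a Fibonacci-style word recurrence s(k) = s(k−2)·s(k−1): e.g. #·++ = #++.
Continuing: ++#++#++++#++ · #++++#++++#++#++++#++ gives term 8.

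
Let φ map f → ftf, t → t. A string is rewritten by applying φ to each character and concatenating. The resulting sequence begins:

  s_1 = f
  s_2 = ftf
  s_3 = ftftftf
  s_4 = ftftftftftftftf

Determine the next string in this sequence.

Rewriting the 15 symbols of ftftftftftftftf one by one yields ftf t ftf t ftf t ftf t ftf t ftf t ftf t ftf; concatenated:

ftftftftftftftftftftftftftftftf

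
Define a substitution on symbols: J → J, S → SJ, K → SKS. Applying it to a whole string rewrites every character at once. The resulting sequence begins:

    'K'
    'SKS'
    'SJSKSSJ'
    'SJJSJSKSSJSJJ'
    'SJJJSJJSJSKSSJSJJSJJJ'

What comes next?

SJJJJSJJJSJJSJSKSSJSJJSJJJSJJJJ

Replace each of the 21 characters of SJJJSJJSJSKSSJSJJSJJJ in place — SJ J J J SJ J J SJ J SJ SKS SJ SJ J SJ J J SJ J J J — and concatenate.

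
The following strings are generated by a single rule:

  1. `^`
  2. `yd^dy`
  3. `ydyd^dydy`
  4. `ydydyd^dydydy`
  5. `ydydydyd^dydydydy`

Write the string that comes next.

ydydydydyd^dydydydydy

Every step adds yd to the front and dy to the end of the previous string.
One more step from ydydydyd^dydydydy gives the answer.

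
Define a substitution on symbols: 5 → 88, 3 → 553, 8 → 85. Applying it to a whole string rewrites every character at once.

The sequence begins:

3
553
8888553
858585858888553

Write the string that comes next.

Applying the rule to each of the 15 symbols of 858585858888553 gives the pieces 85 88 85 88 85 88 85 88 85 85 85 85 88 88 553, which concatenate to the answer.

8588858885888588858585858888553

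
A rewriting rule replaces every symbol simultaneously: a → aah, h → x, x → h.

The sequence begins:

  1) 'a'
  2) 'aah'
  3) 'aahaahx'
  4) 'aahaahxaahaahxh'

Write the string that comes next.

aahaahxaahaahxhaahaahxaahaahxhx

Replace each of the 15 characters of aahaahxaahaahxh in place — aah aah x aah aah x h aah aah x aah aah x h x — and concatenate.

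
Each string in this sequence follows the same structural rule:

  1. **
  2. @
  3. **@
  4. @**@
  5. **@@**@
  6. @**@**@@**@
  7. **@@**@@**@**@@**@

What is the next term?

This is a Fibonacci-style word recurrence s(k) = s(k−2)·s(k−1): e.g. **·@ = **@.
The next term joins @**@**@@**@ and **@@**@@**@**@@**@.

@**@**@@**@**@@**@@**@**@@**@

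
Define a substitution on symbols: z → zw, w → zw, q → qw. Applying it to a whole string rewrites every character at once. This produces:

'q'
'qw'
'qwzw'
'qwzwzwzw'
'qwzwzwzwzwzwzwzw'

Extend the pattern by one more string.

φ(qwzwzwzwzwzwzwzw) expands symbol-by-symbol to qw zw zw zw zw zw zw zw zw zw zw zw zw zw zw zw; joining the 16 pieces gives the next term.

qwzwzwzwzwzwzwzwzwzwzwzwzwzwzwzw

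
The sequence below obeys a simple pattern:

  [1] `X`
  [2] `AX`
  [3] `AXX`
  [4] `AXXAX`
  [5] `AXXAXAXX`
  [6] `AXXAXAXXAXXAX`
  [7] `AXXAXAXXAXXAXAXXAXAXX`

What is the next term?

AXXAXAXXAXXAXAXXAXAXXAXXAXAXXAXXAX

From term 3 onward, concatenate the last term with the second-to-last: AX·X = AXX, AXX·AX = AXXAX, …
The next term joins AXXAXAXXAXXAXAXXAXAXX and AXXAXAXXAXXAX.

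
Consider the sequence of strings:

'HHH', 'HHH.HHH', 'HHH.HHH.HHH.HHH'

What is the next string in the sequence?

s(k+1) = s(k)·.·s(k) — each term doubles the last with '.' between the halves.
Doubling HHH.HHH.HHH.HHH with '.' between the halves:

HHH.HHH.HHH.HHH.HHH.HHH.HHH.HHH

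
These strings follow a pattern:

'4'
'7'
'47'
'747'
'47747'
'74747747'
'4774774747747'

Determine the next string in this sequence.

This is a Fibonacci-style word recurrence s(k) = s(k−2)·s(k−1): e.g. 4·7 = 47.
The next term joins 74747747 and 4774774747747.

747477474774774747747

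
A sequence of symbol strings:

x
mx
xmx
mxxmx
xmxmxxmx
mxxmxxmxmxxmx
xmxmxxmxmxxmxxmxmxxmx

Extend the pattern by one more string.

From term 3 onward, concatenate the second-to-last term with the last: x·mx = xmx, mx·xmx = mxxmx, …
Continuing: mxxmxxmxmxxmx · xmxmxxmxmxxmxxmxmxxmx gives term 8.

mxxmxxmxmxxmxxmxmxxmxmxxmxxmxmxxmx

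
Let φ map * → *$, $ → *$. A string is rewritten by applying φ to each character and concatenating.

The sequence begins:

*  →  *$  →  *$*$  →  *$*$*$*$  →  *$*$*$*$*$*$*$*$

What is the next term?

Rewriting the 16 symbols of *$*$*$*$*$*$*$*$ one by one yields *$ *$ *$ *$ *$ *$ *$ *$ *$ *$ *$ *$ *$ *$ *$ *$; concatenated:

*$*$*$*$*$*$*$*$*$*$*$*$*$*$*$*$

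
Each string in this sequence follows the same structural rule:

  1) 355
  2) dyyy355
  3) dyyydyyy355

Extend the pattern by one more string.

The strings grow by a fixed prefix dyyy each time.
Applying this once more to dyyydyyy355:

dyyydyyydyyy355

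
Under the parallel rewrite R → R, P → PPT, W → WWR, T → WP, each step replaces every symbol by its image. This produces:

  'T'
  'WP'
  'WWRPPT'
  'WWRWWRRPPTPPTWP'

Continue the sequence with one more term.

Rewriting the 15 symbols of WWRWWRRPPTPPTWP one by one yields WWR WWR R WWR WWR R R PPT PPT WP PPT PPT WP WWR PPT; concatenated:

WWRWWRRWWRWWRRRPPTPPTWPPPTPPTWPWWRPPT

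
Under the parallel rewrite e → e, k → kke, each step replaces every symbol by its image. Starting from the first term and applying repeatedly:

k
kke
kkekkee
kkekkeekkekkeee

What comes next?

Replace each of the 15 characters of kkekkeekkekkeee in place — kke kke e kke kke e e kke kke e kke kke e e e — and concatenate.

kkekkeekkekkeeekkekkeekkekkeeee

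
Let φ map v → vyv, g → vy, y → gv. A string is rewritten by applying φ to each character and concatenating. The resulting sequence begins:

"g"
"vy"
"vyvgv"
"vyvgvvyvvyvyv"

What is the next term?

vyvgvvyvvyvyvvyvgvvyvvyvgvvyvgvvyv

Applying the rule to each of the 13 symbols of vyvgvvyvvyvyv gives the pieces vyv gv vyv vy vyv vyv gv vyv vyv gv vyv gv vyv, which concatenate to the answer.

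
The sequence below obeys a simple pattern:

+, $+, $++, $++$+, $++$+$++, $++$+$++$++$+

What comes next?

This is a Fibonacci-style word recurrence s(k) = s(k−1)·s(k−2): e.g. $+·+ = $++.
The next term joins $++$+$++$++$+ and $++$+$++.

$++$+$++$++$+$++$+$++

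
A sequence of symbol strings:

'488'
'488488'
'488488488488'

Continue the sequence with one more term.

Each string is two copies of the previous one concatenated.
Doubling 488488488488:

488488488488488488488488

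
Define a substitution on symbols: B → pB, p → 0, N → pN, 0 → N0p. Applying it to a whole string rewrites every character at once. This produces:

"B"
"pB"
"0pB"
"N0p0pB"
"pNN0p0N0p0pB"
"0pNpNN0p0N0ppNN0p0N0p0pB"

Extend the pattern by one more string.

N0p0pN0pNpNN0p0N0ppNN0p00pNpNN0p0N0ppNN0p0N0p0pB

φ(0pNpNN0p0N0ppNN0p0N0p0pB) expands symbol-by-symbol to N0p 0 pN 0 pN pN N0p 0 N0p pN N0p 0 0 pN pN N0p 0 N0p pN N0p 0 N0p 0 pB; joining the 24 pieces gives the next term.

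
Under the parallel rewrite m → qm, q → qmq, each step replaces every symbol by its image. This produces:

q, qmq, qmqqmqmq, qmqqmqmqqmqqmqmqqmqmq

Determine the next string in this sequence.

qmqqmqmqqmqqmqmqqmqmqqmqqmqmqqmqqmqmqqmqmqqmqqmqmqqmqmq

φ(qmqqmqmqqmqqmqmqqmqmq) expands symbol-by-symbol to qmq qm qmq qmq qm qmq qm qmq qmq qm qmq qmq qm qmq qm qmq qmq qm qmq qm qmq; joining the 21 pieces gives the next term.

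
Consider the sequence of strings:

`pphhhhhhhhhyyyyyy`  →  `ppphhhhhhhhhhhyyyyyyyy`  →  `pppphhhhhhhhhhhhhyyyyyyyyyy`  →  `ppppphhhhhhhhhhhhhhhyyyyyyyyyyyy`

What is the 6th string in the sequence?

ppppppphhhhhhhhhhhhhhhhhhhyyyyyyyyyyyyyyyy

Reading off run lengths: p runs 2, 3, 4, 5; h runs 9, 11, 13, 15; y runs 6, 8, 10, 12 — each is linear in n, where the shown terms are n = 3, 4, 5, 6.
At n = 8 the blocks have lengths 7, 19, 16.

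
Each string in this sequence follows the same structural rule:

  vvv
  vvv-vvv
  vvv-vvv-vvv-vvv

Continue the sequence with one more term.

Every step duplicates the string with '-' between the halves.
One more doubling of vvv-vvv-vvv-vvv gives the answer.

vvv-vvv-vvv-vvv-vvv-vvv-vvv-vvv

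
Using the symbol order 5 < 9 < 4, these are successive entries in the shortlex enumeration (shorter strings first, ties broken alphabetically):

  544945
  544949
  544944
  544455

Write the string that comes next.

The successor of 544455 increments the rightmost position that isn't already 4 and resets every position after it to 5.

544459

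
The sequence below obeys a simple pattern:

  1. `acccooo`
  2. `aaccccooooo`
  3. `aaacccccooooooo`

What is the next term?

aaaaccccccooooooooo

Each string has the form a^{n-1} c^{n+1} o^{2n-1}, where the shown terms are n = 2, 3, 4.
Setting n = 5 gives 4, 6, 9 characters in each block.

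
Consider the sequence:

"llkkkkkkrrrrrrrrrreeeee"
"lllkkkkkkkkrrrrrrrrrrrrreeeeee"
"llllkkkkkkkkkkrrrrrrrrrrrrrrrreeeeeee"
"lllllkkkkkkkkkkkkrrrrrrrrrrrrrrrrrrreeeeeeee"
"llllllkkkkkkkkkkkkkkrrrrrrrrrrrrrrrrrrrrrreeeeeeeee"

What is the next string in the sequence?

lllllllkkkkkkkkkkkkkkkkrrrrrrrrrrrrrrrrrrrrrrrrreeeeeeeeee

Each string has the form l^{n-1} k^{2n} r^{3n+1} e^{n+2}, where the shown terms are n = 3, 4, 5, 6, 7.
At n = 8 the blocks have lengths 7, 16, 25, 10.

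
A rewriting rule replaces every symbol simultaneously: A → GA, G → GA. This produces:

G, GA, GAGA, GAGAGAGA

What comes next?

GAGAGAGAGAGAGAGA

Apply φ to GAGAGAGA symbol by symbol: G→GA, A→GA, G→GA, A→GA, G→GA, A→GA, G→GA, A→GA; joined: GA GA GA GA GA GA GA GA.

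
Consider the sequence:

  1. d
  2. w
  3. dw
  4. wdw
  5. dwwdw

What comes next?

This is a Fibonacci-style word recurrence s(k) = s(k−2)·s(k−1): e.g. d·w = dw.
The next term joins wdw and dwwdw.

wdwdwwdw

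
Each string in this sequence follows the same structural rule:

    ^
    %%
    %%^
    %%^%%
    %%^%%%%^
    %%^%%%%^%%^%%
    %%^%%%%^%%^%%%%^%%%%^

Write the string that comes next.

%%^%%%%^%%^%%%%^%%%%^%%^%%%%^%%^%%

From term 3 onward, concatenate the last term with the second-to-last: %%·^ = %%^, %%^·%% = %%^%%, …
So term 8 is %%^%%%%^%%^%%%%^%%%%^·%%^%%%%^%%^%%.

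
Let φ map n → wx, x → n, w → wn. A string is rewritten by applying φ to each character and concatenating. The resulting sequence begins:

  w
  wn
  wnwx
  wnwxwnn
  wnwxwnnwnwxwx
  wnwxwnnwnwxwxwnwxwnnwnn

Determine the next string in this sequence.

wnwxwnnwnwxwxwnwxwnnwnnwnwxwnnwnwxwxwnwxwx

φ(wnwxwnnwnwxwxwnwxwnnwnn) expands symbol-by-symbol to wn wx wn n wn wx wx wn wx wn n wn n wn wx wn n wn wx wx wn wx wx; joining the 23 pieces gives the next term.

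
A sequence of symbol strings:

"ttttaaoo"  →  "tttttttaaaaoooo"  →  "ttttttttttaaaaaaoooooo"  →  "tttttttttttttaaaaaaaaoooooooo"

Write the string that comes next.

The n-th term is 3n+1 t's then 2n a's then 2n o's (n = 1, 2, …).
At n = 5 the blocks have lengths 16, 10, 10.

ttttttttttttttttaaaaaaaaaaoooooooooo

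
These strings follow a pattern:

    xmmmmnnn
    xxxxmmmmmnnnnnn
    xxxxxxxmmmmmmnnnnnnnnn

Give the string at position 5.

xxxxxxxxxxxxxmmmmmmmmnnnnnnnnnnnnnnn

Each string has the form x^{3n-2} m^{n+3} n^{3n} (n = 1, 2, …).
For term 5, n = 5, so the run lengths are 13, 8, 15.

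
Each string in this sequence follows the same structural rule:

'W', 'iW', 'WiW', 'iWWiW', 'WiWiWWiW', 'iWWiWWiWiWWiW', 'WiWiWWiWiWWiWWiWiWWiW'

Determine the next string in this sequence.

Each term (from the third on) is the two preceding terms concatenated in order: term 3 = W·iW = WiW.
The next term joins iWWiWWiWiWWiW and WiWiWWiWiWWiWWiWiWWiW.

iWWiWWiWiWWiWWiWiWWiWiWWiWWiWiWWiW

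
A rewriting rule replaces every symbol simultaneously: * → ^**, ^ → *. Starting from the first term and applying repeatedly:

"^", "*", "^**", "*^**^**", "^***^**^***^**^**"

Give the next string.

φ(^***^**^***^**^**) expands symbol-by-symbol to * ^** ^** ^** * ^** ^** * ^** ^** ^** * ^** ^** * ^** ^**; joining the 17 pieces gives the next term.

*^**^**^***^**^***^**^**^***^**^***^**^**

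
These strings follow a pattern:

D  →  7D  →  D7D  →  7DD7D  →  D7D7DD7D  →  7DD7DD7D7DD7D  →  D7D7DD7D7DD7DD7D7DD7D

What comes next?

From term 3 onward, concatenate the second-to-last term with the last: D·7D = D7D, 7D·D7D = 7DD7D, …
So term 8 is 7DD7DD7D7DD7D·D7D7DD7D7DD7DD7D7DD7D.

7DD7DD7D7DD7DD7D7DD7D7DD7DD7D7DD7D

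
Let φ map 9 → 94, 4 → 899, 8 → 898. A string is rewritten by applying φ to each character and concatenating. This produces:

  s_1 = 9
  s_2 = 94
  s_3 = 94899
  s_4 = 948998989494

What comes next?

Expanding 948998989494: 9→94, 4→899, 8→898, 9→94, 9→94, 8→898, 9→94, 8→898, 9→94, 4→899, 9→94, 4→899. Concatenated: 94 899 898 94 94 898 94 898 94 899 94 899.

948998989494898948989489994899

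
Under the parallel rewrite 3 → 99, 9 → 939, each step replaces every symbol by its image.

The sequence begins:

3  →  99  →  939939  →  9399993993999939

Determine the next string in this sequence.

93999939939939939999399399993993993993999939

Applying the rule to each of the 16 symbols of 9399993993999939 gives the pieces 939 99 939 939 939 939 99 939 939 99 939 939 939 939 99 939, which concatenate to the answer.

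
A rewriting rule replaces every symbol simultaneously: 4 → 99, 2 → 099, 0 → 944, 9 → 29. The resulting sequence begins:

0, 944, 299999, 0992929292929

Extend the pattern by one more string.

Applying the rule to each of the 13 symbols of 0992929292929 gives the pieces 944 29 29 099 29 099 29 099 29 099 29 099 29, which concatenate to the answer.

94429290992909929099290992909929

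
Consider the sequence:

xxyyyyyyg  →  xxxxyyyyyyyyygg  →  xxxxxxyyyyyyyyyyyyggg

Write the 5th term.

xxxxxxxxxxyyyyyyyyyyyyyyyyyyggggg

Term n consists of 2n-2 x's, followed by 3n y's, followed by n-1 g's, where the shown terms are n = 2, 3, 4.
Setting n = 6 gives 10, 18, 5 characters in each block.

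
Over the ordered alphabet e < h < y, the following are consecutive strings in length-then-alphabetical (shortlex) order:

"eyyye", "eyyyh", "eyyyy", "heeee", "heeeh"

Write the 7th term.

heehe

Stepping forward 2 times from heeeh: heeeh → heeey, then the target.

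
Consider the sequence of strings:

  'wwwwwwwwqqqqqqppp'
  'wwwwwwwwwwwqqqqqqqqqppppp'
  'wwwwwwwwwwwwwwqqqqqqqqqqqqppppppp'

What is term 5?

wwwwwwwwwwwwwwwwwwwwqqqqqqqqqqqqqqqqqqppppppppppp

The n-th term is 3n+2 w's then 3n q's then 2n-1 p's, where the shown terms are n = 2, 3, 4.
Setting n = 6 gives 20, 18, 11 characters in each block.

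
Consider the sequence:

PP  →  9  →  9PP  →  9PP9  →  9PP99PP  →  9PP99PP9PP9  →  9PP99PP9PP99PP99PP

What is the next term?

9PP99PP9PP99PP99PP9PP99PP9PP9

Each term (from the third on) is the previous term followed by the one before it: term 3 = 9·PP = 9PP.
The next term joins 9PP99PP9PP99PP99PP and 9PP99PP9PP9.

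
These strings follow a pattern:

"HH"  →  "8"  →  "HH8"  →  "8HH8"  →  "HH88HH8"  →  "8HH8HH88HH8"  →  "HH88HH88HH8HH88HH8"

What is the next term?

This is a Fibonacci-style word recurrence s(k) = s(k−2)·s(k−1): e.g. HH·8 = HH8.
So term 8 is 8HH8HH88HH8·HH88HH88HH8HH88HH8.

8HH8HH88HH8HH88HH88HH8HH88HH8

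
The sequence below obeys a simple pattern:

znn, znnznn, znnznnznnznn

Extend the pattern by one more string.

Each string is two copies of the previous one concatenated.
One more doubling of znnznnznnznn gives the answer.

znnznnznnznnznnznnznnznn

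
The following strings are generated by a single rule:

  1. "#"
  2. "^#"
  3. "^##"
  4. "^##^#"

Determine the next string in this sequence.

^##^#^##

From term 3 onward, concatenate the last term with the second-to-last: ^#·# = ^##, ^##·^# = ^##^#, …
So term 5 is ^##^#·^##.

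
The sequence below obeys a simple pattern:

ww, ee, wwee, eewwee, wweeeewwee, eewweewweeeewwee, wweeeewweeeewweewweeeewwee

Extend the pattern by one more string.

eewweewweeeewweewweeeewweeeewweewweeeewwee

From term 3 onward, concatenate the second-to-last term with the last: ww·ee = wwee, ee·wwee = eewwee, …
Continuing: eewweewweeeewwee · wweeeewweeeewweewweeeewwee gives term 8.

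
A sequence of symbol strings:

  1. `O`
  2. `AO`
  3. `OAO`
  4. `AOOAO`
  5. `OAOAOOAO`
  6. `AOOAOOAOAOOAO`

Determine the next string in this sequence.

From term 3 onward, concatenate the second-to-last term with the last: O·AO = OAO, AO·OAO = AOOAO, …
Continuing: OAOAOOAO · AOOAOOAOAOOAO gives term 7.

OAOAOOAOAOOAOOAOAOOAO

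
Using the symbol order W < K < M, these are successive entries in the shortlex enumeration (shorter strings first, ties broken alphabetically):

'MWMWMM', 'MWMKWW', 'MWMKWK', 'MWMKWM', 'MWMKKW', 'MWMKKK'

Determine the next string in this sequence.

MWMKKM

The successor of MWMKKK increments the rightmost position that isn't already M and resets every position after it to W.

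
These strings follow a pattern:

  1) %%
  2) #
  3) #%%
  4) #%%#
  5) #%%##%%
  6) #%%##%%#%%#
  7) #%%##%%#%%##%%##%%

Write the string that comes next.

From term 3 onward, concatenate the last term with the second-to-last: #·%% = #%%, #%%·# = #%%#, …
Continuing: #%%##%%#%%##%%##%% · #%%##%%#%%# gives term 8.

#%%##%%#%%##%%##%%#%%##%%#%%#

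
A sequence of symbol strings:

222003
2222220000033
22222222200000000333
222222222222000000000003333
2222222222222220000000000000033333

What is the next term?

Term n consists of 3n 2's, followed by 3n-1 0's, followed by n 3's (n = 1, 2, …).
Setting n = 6 gives 18, 17, 6 characters in each block.

22222222222222222200000000000000000333333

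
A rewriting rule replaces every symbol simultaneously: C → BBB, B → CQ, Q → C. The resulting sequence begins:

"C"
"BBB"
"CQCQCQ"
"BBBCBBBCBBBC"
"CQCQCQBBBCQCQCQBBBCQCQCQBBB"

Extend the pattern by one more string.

BBBCBBBCBBBCCQCQCQBBBCBBBCBBBCCQCQCQBBBCBBBCBBBCCQCQCQ

Applying the rule to each of the 27 symbols of CQCQCQBBBCQCQCQBBBCQCQCQBBB gives the pieces BBB C BBB C BBB C CQ CQ CQ BBB C BBB C BBB C CQ CQ CQ BBB C BBB C BBB C CQ CQ CQ, which concatenate to the answer.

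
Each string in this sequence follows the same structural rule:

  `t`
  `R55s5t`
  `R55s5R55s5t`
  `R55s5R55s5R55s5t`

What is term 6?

R55s5R55s5R55s5R55s5R55s5t

Each term is the previous one with R55s5 prepended.
From R55s5R55s5R55s5t, 2 further steps: R55s5R55s5R55s5t → R55s5R55s5R55s5R55s5t → (answer).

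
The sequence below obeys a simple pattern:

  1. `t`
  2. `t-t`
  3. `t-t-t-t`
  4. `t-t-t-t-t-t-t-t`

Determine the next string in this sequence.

s(k+1) = s(k)·-·s(k) — each term doubles the last with '-' between the halves.
Doubling t-t-t-t-t-t-t-t with '-' between the halves:

t-t-t-t-t-t-t-t-t-t-t-t-t-t-t-t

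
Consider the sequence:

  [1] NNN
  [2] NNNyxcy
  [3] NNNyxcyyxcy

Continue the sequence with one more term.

The strings grow by a fixed suffix yxcy each time.
One more step from NNNyxcyyxcy gives the answer.

NNNyxcyyxcyyxcy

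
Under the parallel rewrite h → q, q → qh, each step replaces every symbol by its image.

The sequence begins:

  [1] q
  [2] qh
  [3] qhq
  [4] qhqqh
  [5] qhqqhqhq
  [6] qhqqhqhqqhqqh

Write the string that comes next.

qhqqhqhqqhqqhqhqqhqhq

φ(qhqqhqhqqhqqh) expands symbol-by-symbol to qh q qh qh q qh q qh qh q qh qh q; joining the 13 pieces gives the next term.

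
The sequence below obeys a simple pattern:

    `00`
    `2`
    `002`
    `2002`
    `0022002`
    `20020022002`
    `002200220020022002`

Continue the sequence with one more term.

This is a Fibonacci-style word recurrence s(k) = s(k−2)·s(k−1): e.g. 00·2 = 002.
So term 8 is 20020022002·002200220020022002.

20020022002002200220020022002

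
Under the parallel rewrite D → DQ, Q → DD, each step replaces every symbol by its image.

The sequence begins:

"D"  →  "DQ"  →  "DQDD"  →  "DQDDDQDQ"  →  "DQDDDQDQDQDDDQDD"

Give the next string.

DQDDDQDQDQDDDQDDDQDDDQDQDQDDDQDQ

Replace each of the 16 characters of DQDDDQDQDQDDDQDD in place — DQ DD DQ DQ DQ DD DQ DD DQ DD DQ DQ DQ DD DQ DQ — and concatenate.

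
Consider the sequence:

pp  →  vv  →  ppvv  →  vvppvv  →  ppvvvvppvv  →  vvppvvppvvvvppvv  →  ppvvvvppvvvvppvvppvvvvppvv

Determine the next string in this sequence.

vvppvvppvvvvppvvppvvvvppvvvvppvvppvvvvppvv

From term 3 onward, concatenate the second-to-last term with the last: pp·vv = ppvv, vv·ppvv = vvppvv, …
So term 8 is vvppvvppvvvvppvv·ppvvvvppvvvvppvvppvvvvppvv.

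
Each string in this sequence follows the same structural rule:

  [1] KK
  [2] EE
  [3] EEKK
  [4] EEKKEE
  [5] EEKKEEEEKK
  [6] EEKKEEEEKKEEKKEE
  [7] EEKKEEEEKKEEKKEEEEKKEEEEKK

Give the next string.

EEKKEEEEKKEEKKEEEEKKEEEEKKEEKKEEEEKKEEKKEE

From term 3 onward, concatenate the last term with the second-to-last: EE·KK = EEKK, EEKK·EE = EEKKEE, …
The next term joins EEKKEEEEKKEEKKEEEEKKEEEEKK and EEKKEEEEKKEEKKEE.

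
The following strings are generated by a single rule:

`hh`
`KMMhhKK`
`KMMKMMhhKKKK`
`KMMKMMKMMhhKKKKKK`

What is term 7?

Each term wraps the previous one in KMM on the left and KK on the right.
From KMMKMMKMMhhKKKKKK, 3 further steps: KMMKMMKMMhhKKKKKK → KMMKMMKMMKMMhhKKKKKKKK → KMMKMMKMMKMMKMMhhKKKKKKKKKK → (answer).

KMMKMMKMMKMMKMMKMMhhKKKKKKKKKKKK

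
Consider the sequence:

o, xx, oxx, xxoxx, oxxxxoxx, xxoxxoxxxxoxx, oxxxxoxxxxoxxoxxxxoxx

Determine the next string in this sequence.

xxoxxoxxxxoxxoxxxxoxxxxoxxoxxxxoxx

Each term (from the third on) is the two preceding terms concatenated in order: term 3 = o·xx = oxx.
Continuing: xxoxxoxxxxoxx · oxxxxoxxxxoxxoxxxxoxx gives term 8.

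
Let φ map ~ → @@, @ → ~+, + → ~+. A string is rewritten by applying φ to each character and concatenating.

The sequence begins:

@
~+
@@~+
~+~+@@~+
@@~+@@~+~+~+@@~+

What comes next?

Applying the rule to each of the 16 symbols of @@~+@@~+~+~+@@~+ gives the pieces ~+ ~+ @@ ~+ ~+ ~+ @@ ~+ @@ ~+ @@ ~+ ~+ ~+ @@ ~+, which concatenate to the answer.

~+~+@@~+~+~+@@~+@@~+@@~+~+~+@@~+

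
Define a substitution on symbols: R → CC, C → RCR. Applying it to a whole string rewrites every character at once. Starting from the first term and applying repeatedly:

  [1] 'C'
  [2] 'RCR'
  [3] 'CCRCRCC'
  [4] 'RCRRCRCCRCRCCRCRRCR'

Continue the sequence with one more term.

Replace each of the 19 characters of RCRRCRCCRCRCCRCRRCR in place — CC RCR CC CC RCR CC RCR RCR CC RCR CC RCR RCR CC RCR CC CC RCR CC — and concatenate.

CCRCRCCCCRCRCCRCRRCRCCRCRCCRCRRCRCCRCRCCCCRCRCC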